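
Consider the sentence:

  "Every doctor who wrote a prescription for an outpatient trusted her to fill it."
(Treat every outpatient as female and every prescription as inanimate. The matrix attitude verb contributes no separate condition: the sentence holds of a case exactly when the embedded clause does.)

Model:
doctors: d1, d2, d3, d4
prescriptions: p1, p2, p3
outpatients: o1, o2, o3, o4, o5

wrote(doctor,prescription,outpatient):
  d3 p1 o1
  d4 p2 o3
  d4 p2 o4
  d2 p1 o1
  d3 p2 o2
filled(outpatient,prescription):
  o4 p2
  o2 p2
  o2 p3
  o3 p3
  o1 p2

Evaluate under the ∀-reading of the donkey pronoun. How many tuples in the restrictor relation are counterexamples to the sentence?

"her" takes "an outpatient" as antecedent and "it" takes "a prescription"; both are donkey pronouns co-varying with the restrictor.
Strong reading: for every (d,p,o) with wrote(d,p,o), filled(o,p).
Restrictor triples: (d2,p1,o1)→filled(o1,p1) ✗  (d3,p1,o1)→filled(o1,p1) ✗  (d3,p2,o2)→filled(o2,p2) ✓  (d4,p2,o3)→filled(o3,p2) ✗  (d4,p2,o4)→filled(o4,p2) ✓
Counterexamples (restrictor triples failing the scope): 3.

3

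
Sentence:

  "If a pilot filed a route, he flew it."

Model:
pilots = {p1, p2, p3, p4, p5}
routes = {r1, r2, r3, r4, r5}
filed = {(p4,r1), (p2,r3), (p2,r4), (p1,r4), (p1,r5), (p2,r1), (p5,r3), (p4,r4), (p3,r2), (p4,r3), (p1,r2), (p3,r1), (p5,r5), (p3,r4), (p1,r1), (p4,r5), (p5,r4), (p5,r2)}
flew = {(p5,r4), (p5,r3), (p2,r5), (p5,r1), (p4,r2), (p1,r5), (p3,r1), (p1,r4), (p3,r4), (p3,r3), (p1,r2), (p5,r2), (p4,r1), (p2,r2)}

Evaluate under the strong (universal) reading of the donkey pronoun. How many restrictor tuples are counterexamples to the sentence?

"it" takes "a route" as antecedent — a donkey pronoun bound across the clause boundary.
Strong reading: for every (p,r) with filed(p,r), flew(p,r).
Restrictor pairs: (p1,r1) ✗  (p1,r2) ✓  (p1,r4) ✓  (p1,r5) ✓  (p2,r1) ✗  (p2,r3) ✗  (p2,r4) ✗  (p3,r1) ✓  (p3,r2) ✗  (p3,r4) ✓  (p4,r1) ✓  (p4,r3) ✗  (p4,r4) ✗  (p4,r5) ✗  (p5,r2) ✓  (p5,r3) ✓  (p5,r4) ✓  (p5,r5) ✗
Counterexamples (restrictor pairs failing the scope): 9.

9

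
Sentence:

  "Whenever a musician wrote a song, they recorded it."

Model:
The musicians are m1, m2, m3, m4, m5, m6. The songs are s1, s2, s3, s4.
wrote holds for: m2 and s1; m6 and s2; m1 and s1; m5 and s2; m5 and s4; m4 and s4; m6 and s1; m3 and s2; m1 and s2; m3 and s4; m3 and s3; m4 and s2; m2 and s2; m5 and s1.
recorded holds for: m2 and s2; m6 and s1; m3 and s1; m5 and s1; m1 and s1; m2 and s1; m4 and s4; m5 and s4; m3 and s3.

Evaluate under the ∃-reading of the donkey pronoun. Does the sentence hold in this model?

"it" takes "a song" as antecedent — a donkey pronoun bound across the clause boundary.
Weak reading: every musician m with some wrote-song has at least one wrote-song s such that recorded(m,s).
Per musician: m1:✓  m2:✓  m3:✓  m4:✓  m5:✓  m6:✓
Every musician in the restrictor has a witness.

True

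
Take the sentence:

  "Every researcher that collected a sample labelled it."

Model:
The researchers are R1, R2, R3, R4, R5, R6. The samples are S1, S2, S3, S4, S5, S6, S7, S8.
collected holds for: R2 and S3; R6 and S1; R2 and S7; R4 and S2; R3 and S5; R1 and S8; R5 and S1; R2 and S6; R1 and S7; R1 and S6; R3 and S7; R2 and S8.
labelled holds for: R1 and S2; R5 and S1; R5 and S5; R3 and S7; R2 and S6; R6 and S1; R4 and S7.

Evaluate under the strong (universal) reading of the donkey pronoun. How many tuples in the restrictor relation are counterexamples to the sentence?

"it" takes "a sample" as antecedent — a donkey pronoun bound across the clause boundary.
Strong reading: for every (r,s) with collected(r,s), labelled(r,s).
Restrictor pairs: (R1,S6) ✗  (R1,S7) ✗  (R1,S8) ✗  (R2,S3) ✗  (R2,S6) ✓  (R2,S7) ✗  (R2,S8) ✗  (R3,S5) ✗  (R3,S7) ✓  (R4,S2) ✗  (R5,S1) ✓  (R6,S1) ✓
Counterexamples (restrictor pairs failing the scope): 8.

8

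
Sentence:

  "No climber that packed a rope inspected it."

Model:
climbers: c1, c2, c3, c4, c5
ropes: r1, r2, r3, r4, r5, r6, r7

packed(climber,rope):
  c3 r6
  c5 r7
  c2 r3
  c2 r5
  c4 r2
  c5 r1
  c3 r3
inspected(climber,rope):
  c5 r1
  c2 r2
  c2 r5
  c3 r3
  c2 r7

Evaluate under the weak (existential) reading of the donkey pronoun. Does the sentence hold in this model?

False

"it" takes "a rope" as antecedent — a donkey pronoun bound across the clause boundary.
Truth condition: for no (c,r) with packed(c,r) does inspected(c,r) hold.
Restrictor pairs — does the scope hold? (c2,r3):fails  (c2,r5):holds  (c3,r3):holds  (c3,r6):fails  (c4,r2):fails  (c5,r1):holds  (c5,r7):fails
Scope holds for 3 pair(s), so the sentence is false.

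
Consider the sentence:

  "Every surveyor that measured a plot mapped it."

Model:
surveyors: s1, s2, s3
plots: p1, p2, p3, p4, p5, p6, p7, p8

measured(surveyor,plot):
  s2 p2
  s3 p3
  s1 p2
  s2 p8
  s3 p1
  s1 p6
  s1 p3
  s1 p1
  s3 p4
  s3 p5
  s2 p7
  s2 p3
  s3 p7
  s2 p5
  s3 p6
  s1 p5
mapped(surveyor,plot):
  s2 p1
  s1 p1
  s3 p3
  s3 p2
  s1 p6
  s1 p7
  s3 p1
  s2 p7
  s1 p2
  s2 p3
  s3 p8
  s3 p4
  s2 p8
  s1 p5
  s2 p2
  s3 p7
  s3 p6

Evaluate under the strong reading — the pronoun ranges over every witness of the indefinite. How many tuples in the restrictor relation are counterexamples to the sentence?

"it" takes "a plot" as antecedent — a donkey pronoun bound across the clause boundary.
Strong reading: for every (s,p) with measured(s,p), mapped(s,p).
Restrictor pairs: (s1,p1) ✓  (s1,p2) ✓  (s1,p3) ✗  (s1,p5) ✓  (s1,p6) ✓  (s2,p2) ✓  (s2,p3) ✓  (s2,p5) ✗  (s2,p7) ✓  (s2,p8) ✓  (s3,p1) ✓  (s3,p3) ✓  (s3,p4) ✓  (s3,p5) ✗  (s3,p6) ✓  (s3,p7) ✓
Counterexamples (restrictor pairs failing the scope): 3.

3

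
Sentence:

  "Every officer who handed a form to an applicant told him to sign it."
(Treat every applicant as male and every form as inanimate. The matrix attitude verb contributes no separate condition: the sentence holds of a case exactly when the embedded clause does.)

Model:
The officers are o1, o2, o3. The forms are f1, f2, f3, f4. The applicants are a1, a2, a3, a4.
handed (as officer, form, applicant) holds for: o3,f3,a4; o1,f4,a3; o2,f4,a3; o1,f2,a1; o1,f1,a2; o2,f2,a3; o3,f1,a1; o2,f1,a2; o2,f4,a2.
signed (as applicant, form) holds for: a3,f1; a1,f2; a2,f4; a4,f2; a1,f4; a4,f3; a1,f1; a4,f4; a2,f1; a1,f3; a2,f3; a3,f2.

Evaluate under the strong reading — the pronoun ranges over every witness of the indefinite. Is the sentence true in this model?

"him" takes "an applicant" as antecedent and "it" takes "a form"; both are donkey pronouns co-varying with the restrictor.
Strong reading: for every (o,f,a) with handed(o,f,a), signed(a,f).
Restrictor triples: (o1,f1,a2)→signed(a2,f1) ✓  (o1,f2,a1)→signed(a1,f2) ✓  (o1,f4,a3)→signed(a3,f4) ✗  (o2,f1,a2)→signed(a2,f1) ✓  (o2,f2,a3)→signed(a3,f2) ✓  (o2,f4,a2)→signed(a2,f4) ✓  (o2,f4,a3)→signed(a3,f4) ✗  (o3,f1,a1)→signed(a1,f1) ✓  (o3,f3,a4)→signed(a4,f3) ✓
Counterexample: (o1,f4,a3) — signed(a3,f4) does not hold.

False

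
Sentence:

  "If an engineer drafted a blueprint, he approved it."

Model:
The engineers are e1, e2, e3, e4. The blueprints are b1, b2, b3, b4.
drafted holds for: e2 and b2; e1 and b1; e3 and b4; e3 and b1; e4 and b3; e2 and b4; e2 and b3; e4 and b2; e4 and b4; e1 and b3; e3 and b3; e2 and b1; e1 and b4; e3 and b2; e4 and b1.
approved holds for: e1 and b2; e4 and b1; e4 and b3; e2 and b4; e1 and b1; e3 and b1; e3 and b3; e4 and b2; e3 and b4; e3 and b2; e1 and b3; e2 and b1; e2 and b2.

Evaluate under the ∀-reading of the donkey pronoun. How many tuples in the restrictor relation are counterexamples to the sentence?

"it" takes "a blueprint" as antecedent — a donkey pronoun bound across the clause boundary.
Strong reading: for every (e,b) with drafted(e,b), approved(e,b).
Restrictor pairs: (e1,b1) ✓  (e1,b3) ✓  (e1,b4) ✗  (e2,b1) ✓  (e2,b2) ✓  (e2,b3) ✗  (e2,b4) ✓  (e3,b1) ✓  (e3,b2) ✓  (e3,b3) ✓  (e3,b4) ✓  (e4,b1) ✓  (e4,b2) ✓  (e4,b3) ✓  (e4,b4) ✗
Counterexamples (restrictor pairs failing the scope): 3.

3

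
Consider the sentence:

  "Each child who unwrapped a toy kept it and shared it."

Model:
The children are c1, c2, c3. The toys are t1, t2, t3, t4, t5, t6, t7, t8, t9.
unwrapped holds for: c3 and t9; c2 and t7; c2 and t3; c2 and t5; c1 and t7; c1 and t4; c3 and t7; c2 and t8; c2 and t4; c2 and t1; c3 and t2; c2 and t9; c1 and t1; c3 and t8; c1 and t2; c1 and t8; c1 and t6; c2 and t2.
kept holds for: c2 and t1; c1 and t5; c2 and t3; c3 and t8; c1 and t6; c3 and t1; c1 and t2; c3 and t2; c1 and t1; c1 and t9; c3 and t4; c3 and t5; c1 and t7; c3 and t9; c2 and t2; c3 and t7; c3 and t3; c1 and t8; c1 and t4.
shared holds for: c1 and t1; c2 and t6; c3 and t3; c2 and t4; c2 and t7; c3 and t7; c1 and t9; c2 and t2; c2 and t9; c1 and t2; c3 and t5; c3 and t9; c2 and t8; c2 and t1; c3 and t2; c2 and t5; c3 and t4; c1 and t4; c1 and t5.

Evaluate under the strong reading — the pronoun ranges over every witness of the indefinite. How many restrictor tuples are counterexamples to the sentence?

10

"it" takes "a toy" as antecedent — a donkey pronoun bound across the clause boundary.
Strong reading: for every (c,t) with unwrapped(c,t), kept(c,t) ∧ shared(c,t).
Restrictor pairs: (c1,t1) ✓  (c1,t2) ✓  (c1,t4) ✓  (c1,t6) ✗  (c1,t7) ✗  (c1,t8) ✗  (c2,t1) ✓  (c2,t2) ✓  (c2,t3) ✗  (c2,t4) ✗  (c2,t5) ✗  (c2,t7) ✗  (c2,t8) ✗  (c2,t9) ✗  (c3,t2) ✓  (c3,t7) ✓  (c3,t8) ✗  (c3,t9) ✓
Counterexamples (restrictor pairs failing the scope): 10.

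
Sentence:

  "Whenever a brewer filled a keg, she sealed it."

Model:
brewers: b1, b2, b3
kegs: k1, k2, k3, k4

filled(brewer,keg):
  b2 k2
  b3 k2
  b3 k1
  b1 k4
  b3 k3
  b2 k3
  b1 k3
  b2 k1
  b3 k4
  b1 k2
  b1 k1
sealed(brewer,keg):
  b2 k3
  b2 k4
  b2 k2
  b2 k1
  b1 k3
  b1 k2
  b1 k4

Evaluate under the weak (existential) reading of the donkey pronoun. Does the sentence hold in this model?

"it" takes "a keg" as antecedent — a donkey pronoun bound across the clause boundary.
Weak reading: every brewer b with some filled-keg has at least one filled-keg k such that sealed(b,k).
Per brewer: b1:✓  b2:✓  b3:✗
b3 has no witness among its filled-kegs.

False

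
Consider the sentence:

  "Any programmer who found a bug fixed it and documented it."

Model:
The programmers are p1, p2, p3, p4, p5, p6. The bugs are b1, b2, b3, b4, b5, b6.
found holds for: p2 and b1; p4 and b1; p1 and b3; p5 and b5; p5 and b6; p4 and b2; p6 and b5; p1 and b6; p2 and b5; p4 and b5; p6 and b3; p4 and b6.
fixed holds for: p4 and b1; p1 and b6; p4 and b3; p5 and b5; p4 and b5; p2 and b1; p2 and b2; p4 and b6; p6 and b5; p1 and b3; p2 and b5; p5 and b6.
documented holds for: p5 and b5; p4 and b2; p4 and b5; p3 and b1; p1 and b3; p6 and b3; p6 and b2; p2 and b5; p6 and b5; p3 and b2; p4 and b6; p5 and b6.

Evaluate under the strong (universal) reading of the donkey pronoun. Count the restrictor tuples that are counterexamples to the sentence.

5

"it" takes "a bug" as antecedent — a donkey pronoun bound across the clause boundary.
Strong reading: for every (p,b) with found(p,b), fixed(p,b) ∧ documented(p,b).
Restrictor pairs: (p1,b3) ✓  (p1,b6) ✗  (p2,b1) ✗  (p2,b5) ✓  (p4,b1) ✗  (p4,b2) ✗  (p4,b5) ✓  (p4,b6) ✓  (p5,b5) ✓  (p5,b6) ✓  (p6,b3) ✗  (p6,b5) ✓
Counterexamples (restrictor pairs failing the scope): 5.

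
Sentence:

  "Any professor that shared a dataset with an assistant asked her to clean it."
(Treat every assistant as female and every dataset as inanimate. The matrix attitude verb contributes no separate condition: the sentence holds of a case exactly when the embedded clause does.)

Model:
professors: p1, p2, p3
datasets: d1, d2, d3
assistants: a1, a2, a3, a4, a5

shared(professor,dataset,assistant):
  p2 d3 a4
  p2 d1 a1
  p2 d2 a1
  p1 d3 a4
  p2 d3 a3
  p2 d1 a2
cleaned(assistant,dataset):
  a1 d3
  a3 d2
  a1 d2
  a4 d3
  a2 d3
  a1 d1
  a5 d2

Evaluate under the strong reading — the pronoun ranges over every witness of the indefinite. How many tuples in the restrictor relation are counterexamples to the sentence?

"her" takes "an assistant" as antecedent and "it" takes "a dataset"; both are donkey pronouns co-varying with the restrictor.
Strong reading: for every (p,d,a) with shared(p,d,a), cleaned(a,d).
Restrictor triples: (p1,d3,a4)→cleaned(a4,d3) ✓  (p2,d1,a1)→cleaned(a1,d1) ✓  (p2,d1,a2)→cleaned(a2,d1) ✗  (p2,d2,a1)→cleaned(a1,d2) ✓  (p2,d3,a3)→cleaned(a3,d3) ✗  (p2,d3,a4)→cleaned(a4,d3) ✓
Counterexamples (restrictor triples failing the scope): 2.

2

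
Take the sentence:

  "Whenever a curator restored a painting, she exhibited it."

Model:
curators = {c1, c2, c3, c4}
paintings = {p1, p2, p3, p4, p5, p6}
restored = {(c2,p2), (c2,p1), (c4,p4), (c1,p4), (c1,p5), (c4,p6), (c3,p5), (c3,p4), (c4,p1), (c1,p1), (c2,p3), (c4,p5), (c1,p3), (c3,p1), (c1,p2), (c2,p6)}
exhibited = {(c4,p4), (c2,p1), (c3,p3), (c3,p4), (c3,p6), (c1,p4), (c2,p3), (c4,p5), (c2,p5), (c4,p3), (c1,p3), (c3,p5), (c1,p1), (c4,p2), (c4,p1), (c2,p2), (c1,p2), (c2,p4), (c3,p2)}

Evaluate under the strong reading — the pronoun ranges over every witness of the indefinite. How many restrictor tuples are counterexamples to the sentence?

"it" takes "a painting" as antecedent — a donkey pronoun bound across the clause boundary.
Strong reading: for every (c,p) with restored(c,p), exhibited(c,p).
Restrictor pairs: (c1,p1) ✓  (c1,p2) ✓  (c1,p3) ✓  (c1,p4) ✓  (c1,p5) ✗  (c2,p1) ✓  (c2,p2) ✓  (c2,p3) ✓  (c2,p6) ✗  (c3,p1) ✗  (c3,p4) ✓  (c3,p5) ✓  (c4,p1) ✓  (c4,p4) ✓  (c4,p5) ✓  (c4,p6) ✗
Counterexamples (restrictor pairs failing the scope): 4.

4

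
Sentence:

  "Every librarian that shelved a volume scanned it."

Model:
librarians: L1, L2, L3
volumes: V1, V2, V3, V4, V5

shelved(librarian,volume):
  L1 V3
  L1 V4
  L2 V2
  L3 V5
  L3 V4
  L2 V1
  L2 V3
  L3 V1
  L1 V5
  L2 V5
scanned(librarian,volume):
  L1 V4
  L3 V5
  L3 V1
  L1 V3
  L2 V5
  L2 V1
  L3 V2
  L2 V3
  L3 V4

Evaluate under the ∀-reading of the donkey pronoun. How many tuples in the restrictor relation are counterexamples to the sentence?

2

"it" takes "a volume" as antecedent — a donkey pronoun bound across the clause boundary.
Strong reading: for every (l,v) with shelved(l,v), scanned(l,v).
Restrictor pairs: (L1,V3) ✓  (L1,V4) ✓  (L1,V5) ✗  (L2,V1) ✓  (L2,V2) ✗  (L2,V3) ✓  (L2,V5) ✓  (L3,V1) ✓  (L3,V4) ✓  (L3,V5) ✓
Counterexamples (restrictor pairs failing the scope): 2.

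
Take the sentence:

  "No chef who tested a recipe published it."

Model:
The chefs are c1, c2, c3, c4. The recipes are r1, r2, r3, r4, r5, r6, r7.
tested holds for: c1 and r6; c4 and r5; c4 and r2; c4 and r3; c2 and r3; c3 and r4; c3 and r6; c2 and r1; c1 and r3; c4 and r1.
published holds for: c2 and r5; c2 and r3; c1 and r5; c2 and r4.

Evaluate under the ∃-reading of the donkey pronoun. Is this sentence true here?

"it" takes "a recipe" as antecedent — a donkey pronoun bound across the clause boundary.
Truth condition: for no (c,r) with tested(c,r) does published(c,r) hold.
Restrictor pairs — does the scope hold? (c1,r3):fails  (c1,r6):fails  (c2,r1):fails  (c2,r3):holds  (c3,r4):fails  (c3,r6):fails  (c4,r1):fails  (c4,r2):fails  (c4,r3):fails  (c4,r5):fails
Scope holds for 1 pair(s), so the sentence is false.

False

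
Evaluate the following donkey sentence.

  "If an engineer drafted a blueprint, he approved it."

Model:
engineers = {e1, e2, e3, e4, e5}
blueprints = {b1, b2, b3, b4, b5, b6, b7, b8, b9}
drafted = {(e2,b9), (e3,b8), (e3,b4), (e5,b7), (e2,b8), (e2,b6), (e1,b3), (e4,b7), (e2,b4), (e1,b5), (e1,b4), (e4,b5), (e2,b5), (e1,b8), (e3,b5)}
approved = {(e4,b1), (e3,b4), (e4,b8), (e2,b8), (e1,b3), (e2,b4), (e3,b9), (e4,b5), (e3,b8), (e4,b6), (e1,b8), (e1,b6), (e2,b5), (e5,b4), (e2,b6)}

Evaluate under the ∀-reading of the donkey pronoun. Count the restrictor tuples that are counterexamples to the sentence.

6

"it" takes "a blueprint" as antecedent — a donkey pronoun bound across the clause boundary.
Strong reading: for every (e,b) with drafted(e,b), approved(e,b).
Restrictor pairs: (e1,b3) ✓  (e1,b4) ✗  (e1,b5) ✗  (e1,b8) ✓  (e2,b4) ✓  (e2,b5) ✓  (e2,b6) ✓  (e2,b8) ✓  (e2,b9) ✗  (e3,b4) ✓  (e3,b5) ✗  (e3,b8) ✓  (e4,b5) ✓  (e4,b7) ✗  (e5,b7) ✗
Counterexamples (restrictor pairs failing the scope): 6.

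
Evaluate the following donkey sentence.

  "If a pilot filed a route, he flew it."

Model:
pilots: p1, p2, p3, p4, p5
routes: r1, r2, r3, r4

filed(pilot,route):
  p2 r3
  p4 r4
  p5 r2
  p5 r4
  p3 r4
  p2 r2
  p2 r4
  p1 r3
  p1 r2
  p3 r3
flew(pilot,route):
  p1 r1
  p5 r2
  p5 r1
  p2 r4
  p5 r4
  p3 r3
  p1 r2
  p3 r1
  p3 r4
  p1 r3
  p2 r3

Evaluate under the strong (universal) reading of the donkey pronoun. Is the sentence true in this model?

"it" takes "a route" as antecedent — a donkey pronoun bound across the clause boundary.
Strong reading: for every (p,r) with filed(p,r), flew(p,r).
Restrictor pairs: (p1,r2) ✓  (p1,r3) ✓  (p2,r2) ✗  (p2,r3) ✓  (p2,r4) ✓  (p3,r3) ✓  (p3,r4) ✓  (p4,r4) ✗  (p5,r2) ✓  (p5,r4) ✓
Counterexample: (p2,r2) is in filed but fails the scope.

False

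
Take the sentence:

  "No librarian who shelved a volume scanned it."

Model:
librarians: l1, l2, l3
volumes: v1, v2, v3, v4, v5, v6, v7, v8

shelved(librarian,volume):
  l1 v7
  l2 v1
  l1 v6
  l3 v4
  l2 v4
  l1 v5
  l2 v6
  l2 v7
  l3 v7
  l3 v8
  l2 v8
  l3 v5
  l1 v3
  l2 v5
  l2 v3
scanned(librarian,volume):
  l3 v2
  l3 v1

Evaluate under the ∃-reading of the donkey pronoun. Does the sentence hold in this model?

True

"it" takes "a volume" as antecedent — a donkey pronoun bound across the clause boundary.
Truth condition: for no (l,v) with shelved(l,v) does scanned(l,v) hold.
Restrictor pairs — does the scope hold? (l1,v3):fails  (l1,v5):fails  (l1,v6):fails  (l1,v7):fails  (l2,v1):fails  (l2,v3):fails  (l2,v4):fails  (l2,v5):fails  (l2,v6):fails  (l2,v7):fails  (l2,v8):fails  (l3,v4):fails  (l3,v5):fails  (l3,v7):fails  (l3,v8):fails
Scope holds for no restrictor pair, so the sentence is true.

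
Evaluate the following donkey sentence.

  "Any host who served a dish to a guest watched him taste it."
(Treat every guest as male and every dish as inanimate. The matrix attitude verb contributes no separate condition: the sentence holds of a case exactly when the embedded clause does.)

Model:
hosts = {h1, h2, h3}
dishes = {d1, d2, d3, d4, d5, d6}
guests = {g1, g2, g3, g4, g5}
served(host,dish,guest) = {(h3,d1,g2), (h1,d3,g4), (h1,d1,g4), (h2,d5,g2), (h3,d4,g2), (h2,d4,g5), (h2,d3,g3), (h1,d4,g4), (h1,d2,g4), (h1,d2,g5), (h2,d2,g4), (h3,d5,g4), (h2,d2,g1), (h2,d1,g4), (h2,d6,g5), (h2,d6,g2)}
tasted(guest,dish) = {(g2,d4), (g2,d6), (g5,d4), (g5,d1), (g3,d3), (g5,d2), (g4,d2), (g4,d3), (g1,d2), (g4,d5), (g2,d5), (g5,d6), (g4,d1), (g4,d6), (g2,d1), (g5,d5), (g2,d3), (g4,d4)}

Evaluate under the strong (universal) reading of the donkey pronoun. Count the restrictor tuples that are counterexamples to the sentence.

"him" takes "a guest" as antecedent and "it" takes "a dish"; both are donkey pronouns co-varying with the restrictor.
Strong reading: for every (h,d,g) with served(h,d,g), tasted(g,d).
Restrictor triples: (h1,d1,g4)→tasted(g4,d1) ✓  (h1,d2,g4)→tasted(g4,d2) ✓  (h1,d2,g5)→tasted(g5,d2) ✓  (h1,d3,g4)→tasted(g4,d3) ✓  (h1,d4,g4)→tasted(g4,d4) ✓  (h2,d1,g4)→tasted(g4,d1) ✓  (h2,d2,g1)→tasted(g1,d2) ✓  (h2,d2,g4)→tasted(g4,d2) ✓  (h2,d3,g3)→tasted(g3,d3) ✓  (h2,d4,g5)→tasted(g5,d4) ✓  (h2,d5,g2)→tasted(g2,d5) ✓  (h2,d6,g2)→tasted(g2,d6) ✓  (h2,d6,g5)→tasted(g5,d6) ✓  (h3,d1,g2)→tasted(g2,d1) ✓  (h3,d4,g2)→tasted(g2,d4) ✓  (h3,d5,g4)→tasted(g4,d5) ✓
Counterexamples (restrictor triples failing the scope): 0.

0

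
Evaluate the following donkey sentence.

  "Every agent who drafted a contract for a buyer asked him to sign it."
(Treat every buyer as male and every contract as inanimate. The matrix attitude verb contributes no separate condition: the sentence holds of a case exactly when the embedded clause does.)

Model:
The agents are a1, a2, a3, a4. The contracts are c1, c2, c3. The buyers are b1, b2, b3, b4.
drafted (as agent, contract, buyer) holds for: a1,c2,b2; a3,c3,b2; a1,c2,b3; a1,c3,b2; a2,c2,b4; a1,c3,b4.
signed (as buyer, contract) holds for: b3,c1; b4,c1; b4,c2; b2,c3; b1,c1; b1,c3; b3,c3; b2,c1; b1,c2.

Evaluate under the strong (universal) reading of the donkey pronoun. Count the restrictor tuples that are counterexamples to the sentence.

3

"him" takes "a buyer" as antecedent and "it" takes "a contract"; both are donkey pronouns co-varying with the restrictor.
Strong reading: for every (a,c,b) with drafted(a,c,b), signed(b,c).
Restrictor triples: (a1,c2,b2)→signed(b2,c2) ✗  (a1,c2,b3)→signed(b3,c2) ✗  (a1,c3,b2)→signed(b2,c3) ✓  (a1,c3,b4)→signed(b4,c3) ✗  (a2,c2,b4)→signed(b4,c2) ✓  (a3,c3,b2)→signed(b2,c3) ✓
Counterexamples (restrictor triples failing the scope): 3.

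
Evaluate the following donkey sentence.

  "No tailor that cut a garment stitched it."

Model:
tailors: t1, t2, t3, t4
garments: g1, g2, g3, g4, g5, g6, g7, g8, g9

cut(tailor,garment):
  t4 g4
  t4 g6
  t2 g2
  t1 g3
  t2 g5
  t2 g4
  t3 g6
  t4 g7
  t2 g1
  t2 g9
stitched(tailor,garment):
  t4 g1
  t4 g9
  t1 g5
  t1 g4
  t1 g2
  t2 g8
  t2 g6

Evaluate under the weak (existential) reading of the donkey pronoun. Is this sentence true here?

"it" takes "a garment" as antecedent — a donkey pronoun bound across the clause boundary.
Truth condition: for no (t,g) with cut(t,g) does stitched(t,g) hold.
Restrictor pairs — does the scope hold? (t1,g3):fails  (t2,g1):fails  (t2,g2):fails  (t2,g4):fails  (t2,g5):fails  (t2,g9):fails  (t3,g6):fails  (t4,g4):fails  (t4,g6):fails  (t4,g7):fails
Scope holds for no restrictor pair, so the sentence is true.

True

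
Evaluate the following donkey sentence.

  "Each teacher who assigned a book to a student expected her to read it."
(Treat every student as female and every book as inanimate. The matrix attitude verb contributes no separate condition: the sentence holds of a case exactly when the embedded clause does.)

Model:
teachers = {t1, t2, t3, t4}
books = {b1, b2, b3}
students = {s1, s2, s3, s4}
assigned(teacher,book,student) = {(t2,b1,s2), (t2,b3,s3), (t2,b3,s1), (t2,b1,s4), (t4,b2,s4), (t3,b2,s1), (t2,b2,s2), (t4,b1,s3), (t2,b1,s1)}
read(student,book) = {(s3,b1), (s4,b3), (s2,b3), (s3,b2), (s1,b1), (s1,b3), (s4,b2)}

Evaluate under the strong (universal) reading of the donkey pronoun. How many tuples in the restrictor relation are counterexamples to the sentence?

"her" takes "a student" as antecedent and "it" takes "a book"; both are donkey pronouns co-varying with the restrictor.
Strong reading: for every (t,b,s) with assigned(t,b,s), read(s,b).
Restrictor triples: (t2,b1,s1)→read(s1,b1) ✓  (t2,b1,s2)→read(s2,b1) ✗  (t2,b1,s4)→read(s4,b1) ✗  (t2,b2,s2)→read(s2,b2) ✗  (t2,b3,s1)→read(s1,b3) ✓  (t2,b3,s3)→read(s3,b3) ✗  (t3,b2,s1)→read(s1,b2) ✗  (t4,b1,s3)→read(s3,b1) ✓  (t4,b2,s4)→read(s4,b2) ✓
Counterexamples (restrictor triples failing the scope): 5.

5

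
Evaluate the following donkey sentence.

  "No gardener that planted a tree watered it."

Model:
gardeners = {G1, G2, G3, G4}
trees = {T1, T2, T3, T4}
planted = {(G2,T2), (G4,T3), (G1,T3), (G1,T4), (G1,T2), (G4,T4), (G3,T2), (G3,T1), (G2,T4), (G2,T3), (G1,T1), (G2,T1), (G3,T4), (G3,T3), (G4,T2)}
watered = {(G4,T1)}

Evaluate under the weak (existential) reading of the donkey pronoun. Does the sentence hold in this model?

"it" takes "a tree" as antecedent — a donkey pronoun bound across the clause boundary.
Truth condition: for no (g,t) with planted(g,t) does watered(g,t) hold.
Restrictor pairs — does the scope hold? (G1,T1):fails  (G1,T2):fails  (G1,T3):fails  (G1,T4):fails  (G2,T1):fails  (G2,T2):fails  (G2,T3):fails  (G2,T4):fails  (G3,T1):fails  (G3,T2):fails  (G3,T3):fails  (G3,T4):fails  (G4,T2):fails  (G4,T3):fails  (G4,T4):fails
Scope holds for no restrictor pair, so the sentence is true.

True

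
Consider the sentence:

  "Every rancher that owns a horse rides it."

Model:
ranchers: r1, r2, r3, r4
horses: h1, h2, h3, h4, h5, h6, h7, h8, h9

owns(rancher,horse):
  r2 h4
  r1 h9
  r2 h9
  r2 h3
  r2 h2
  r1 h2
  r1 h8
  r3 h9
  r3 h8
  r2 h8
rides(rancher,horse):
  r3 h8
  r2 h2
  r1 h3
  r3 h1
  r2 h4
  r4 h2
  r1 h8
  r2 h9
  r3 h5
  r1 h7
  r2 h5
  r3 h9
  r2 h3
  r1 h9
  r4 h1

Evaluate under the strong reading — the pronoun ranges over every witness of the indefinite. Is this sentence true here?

False

"it" takes "a horse" as antecedent — a donkey pronoun bound across the clause boundary.
Strong reading: for every (r,h) with owns(r,h), rides(r,h).
Restrictor pairs: (r1,h2) ✗  (r1,h8) ✓  (r1,h9) ✓  (r2,h2) ✓  (r2,h3) ✓  (r2,h4) ✓  (r2,h8) ✗  (r2,h9) ✓  (r3,h8) ✓  (r3,h9) ✓
Counterexample: (r1,h2) is in owns but fails the scope.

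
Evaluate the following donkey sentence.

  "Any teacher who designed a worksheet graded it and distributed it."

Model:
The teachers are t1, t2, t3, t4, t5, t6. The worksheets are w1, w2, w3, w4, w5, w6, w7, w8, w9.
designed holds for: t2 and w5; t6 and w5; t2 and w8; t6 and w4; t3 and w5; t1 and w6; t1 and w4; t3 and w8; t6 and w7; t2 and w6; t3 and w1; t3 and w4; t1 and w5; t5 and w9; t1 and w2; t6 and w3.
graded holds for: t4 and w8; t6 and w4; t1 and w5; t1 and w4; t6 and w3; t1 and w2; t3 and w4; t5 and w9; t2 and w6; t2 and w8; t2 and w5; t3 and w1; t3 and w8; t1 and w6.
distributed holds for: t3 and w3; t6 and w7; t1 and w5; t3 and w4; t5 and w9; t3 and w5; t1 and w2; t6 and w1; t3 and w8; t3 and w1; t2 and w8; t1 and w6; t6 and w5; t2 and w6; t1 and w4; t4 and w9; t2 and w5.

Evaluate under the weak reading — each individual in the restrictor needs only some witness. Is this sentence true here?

False

"it" takes "a worksheet" as antecedent — a donkey pronoun bound across the clause boundary.
Weak reading: every teacher t with some designed-worksheet has at least one designed-worksheet w such that graded(t,w) ∧ distributed(t,w).
Per teacher: t1:✓  t2:✓  t3:✓  t5:✓  t6:✗
t6 has no witness among its designed-worksheets.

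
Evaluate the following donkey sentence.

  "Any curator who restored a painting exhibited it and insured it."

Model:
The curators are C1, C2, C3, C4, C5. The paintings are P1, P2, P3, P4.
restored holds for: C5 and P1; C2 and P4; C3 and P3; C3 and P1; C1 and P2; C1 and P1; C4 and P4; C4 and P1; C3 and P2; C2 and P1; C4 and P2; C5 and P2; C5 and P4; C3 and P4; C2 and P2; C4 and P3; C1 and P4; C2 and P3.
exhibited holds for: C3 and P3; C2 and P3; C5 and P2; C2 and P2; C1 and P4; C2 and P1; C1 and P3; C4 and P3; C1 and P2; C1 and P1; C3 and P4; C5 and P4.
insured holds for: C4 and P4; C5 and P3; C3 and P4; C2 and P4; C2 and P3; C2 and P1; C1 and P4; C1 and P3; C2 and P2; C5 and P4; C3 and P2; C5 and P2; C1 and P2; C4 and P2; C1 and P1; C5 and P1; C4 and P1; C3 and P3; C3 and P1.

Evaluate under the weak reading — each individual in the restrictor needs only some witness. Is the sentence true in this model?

"it" takes "a painting" as antecedent — a donkey pronoun bound across the clause boundary.
Weak reading: every curator c with some restored-painting has at least one restored-painting p such that exhibited(c,p) ∧ insured(c,p).
Per curator: C1:✓  C2:✓  C3:✓  C4:✗  C5:✓
C4 has no witness among its restored-paintings.

False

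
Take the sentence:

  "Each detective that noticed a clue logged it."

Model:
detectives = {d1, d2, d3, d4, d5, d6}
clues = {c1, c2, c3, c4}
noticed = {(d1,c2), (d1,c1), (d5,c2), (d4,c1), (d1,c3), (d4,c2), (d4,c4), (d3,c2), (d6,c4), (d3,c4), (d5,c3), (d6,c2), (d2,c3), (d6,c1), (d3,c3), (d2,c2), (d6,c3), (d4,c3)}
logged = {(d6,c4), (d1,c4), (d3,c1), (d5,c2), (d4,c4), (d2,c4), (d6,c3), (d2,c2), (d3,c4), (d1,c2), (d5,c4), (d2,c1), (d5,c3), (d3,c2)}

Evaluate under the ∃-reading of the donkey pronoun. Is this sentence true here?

True

"it" takes "a clue" as antecedent — a donkey pronoun bound across the clause boundary.
Weak reading: every detective d with some noticed-clue has at least one noticed-clue c such that logged(d,c).
Per detective: d1:✓  d2:✓  d3:✓  d4:✓  d5:✓  d6:✓
Every detective in the restrictor has a witness.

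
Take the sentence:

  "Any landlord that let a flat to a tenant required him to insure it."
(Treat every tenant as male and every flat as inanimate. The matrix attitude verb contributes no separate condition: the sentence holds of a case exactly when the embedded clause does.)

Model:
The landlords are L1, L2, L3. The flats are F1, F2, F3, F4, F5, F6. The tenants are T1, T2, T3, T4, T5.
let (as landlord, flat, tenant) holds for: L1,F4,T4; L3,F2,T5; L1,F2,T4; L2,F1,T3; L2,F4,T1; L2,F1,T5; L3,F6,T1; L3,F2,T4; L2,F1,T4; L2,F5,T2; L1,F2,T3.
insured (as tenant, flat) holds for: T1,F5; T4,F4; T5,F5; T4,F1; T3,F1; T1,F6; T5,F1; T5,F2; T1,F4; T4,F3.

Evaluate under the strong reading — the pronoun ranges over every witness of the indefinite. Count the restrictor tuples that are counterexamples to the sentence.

4

"him" takes "a tenant" as antecedent and "it" takes "a flat"; both are donkey pronouns co-varying with the restrictor.
Strong reading: for every (l,f,t) with let(l,f,t), insured(t,f).
Restrictor triples: (L1,F2,T3)→insured(T3,F2) ✗  (L1,F2,T4)→insured(T4,F2) ✗  (L1,F4,T4)→insured(T4,F4) ✓  (L2,F1,T3)→insured(T3,F1) ✓  (L2,F1,T4)→insured(T4,F1) ✓  (L2,F1,T5)→insured(T5,F1) ✓  (L2,F4,T1)→insured(T1,F4) ✓  (L2,F5,T2)→insured(T2,F5) ✗  (L3,F2,T4)→insured(T4,F2) ✗  (L3,F2,T5)→insured(T5,F2) ✓  (L3,F6,T1)→insured(T1,F6) ✓
Counterexamples (restrictor triples failing the scope): 4.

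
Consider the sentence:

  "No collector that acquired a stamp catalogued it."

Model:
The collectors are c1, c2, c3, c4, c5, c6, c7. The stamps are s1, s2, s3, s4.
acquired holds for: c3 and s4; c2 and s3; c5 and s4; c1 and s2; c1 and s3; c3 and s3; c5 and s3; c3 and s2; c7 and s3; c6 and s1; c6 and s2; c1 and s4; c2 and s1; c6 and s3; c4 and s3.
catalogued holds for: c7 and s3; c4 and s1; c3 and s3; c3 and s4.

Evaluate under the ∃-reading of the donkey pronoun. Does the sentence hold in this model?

False

"it" takes "a stamp" as antecedent — a donkey pronoun bound across the clause boundary.
Truth condition: for no (c,s) with acquired(c,s) does catalogued(c,s) hold.
Restrictor pairs — does the scope hold? (c1,s2):fails  (c1,s3):fails  (c1,s4):fails  (c2,s1):fails  (c2,s3):fails  (c3,s2):fails  (c3,s3):holds  (c3,s4):holds  (c4,s3):fails  (c5,s3):fails  (c5,s4):fails  (c6,s1):fails  (c6,s2):fails  (c6,s3):fails  (c7,s3):holds
Scope holds for 3 pair(s), so the sentence is false.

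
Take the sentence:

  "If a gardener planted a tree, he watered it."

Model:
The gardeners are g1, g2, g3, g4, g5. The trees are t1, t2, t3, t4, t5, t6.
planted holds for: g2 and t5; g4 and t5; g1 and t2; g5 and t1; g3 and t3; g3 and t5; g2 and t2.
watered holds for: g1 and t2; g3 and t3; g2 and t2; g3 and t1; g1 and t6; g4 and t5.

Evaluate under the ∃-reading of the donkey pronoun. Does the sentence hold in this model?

"it" takes "a tree" as antecedent — a donkey pronoun bound across the clause boundary.
Weak reading: every gardener g with some planted-tree has at least one planted-tree t such that watered(g,t).
Per gardener: g1:✓  g2:✓  g3:✓  g4:✓  g5:✗
g5 has no witness among its planted-trees.

False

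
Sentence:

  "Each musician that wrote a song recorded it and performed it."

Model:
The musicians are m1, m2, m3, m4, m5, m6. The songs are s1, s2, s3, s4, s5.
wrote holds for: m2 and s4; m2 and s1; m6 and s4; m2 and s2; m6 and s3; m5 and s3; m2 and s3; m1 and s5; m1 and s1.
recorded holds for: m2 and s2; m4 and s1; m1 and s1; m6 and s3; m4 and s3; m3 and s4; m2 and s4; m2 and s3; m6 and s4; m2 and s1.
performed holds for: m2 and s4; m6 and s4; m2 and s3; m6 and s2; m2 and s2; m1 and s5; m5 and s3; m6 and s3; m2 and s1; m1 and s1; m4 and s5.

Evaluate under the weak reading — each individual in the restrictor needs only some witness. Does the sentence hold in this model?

False

"it" takes "a song" as antecedent — a donkey pronoun bound across the clause boundary.
Weak reading: every musician m with some wrote-song has at least one wrote-song s such that recorded(m,s) ∧ performed(m,s).
Per musician: m1:✓  m2:✓  m5:✗  m6:✓
m5 has no witness among its wrote-songs.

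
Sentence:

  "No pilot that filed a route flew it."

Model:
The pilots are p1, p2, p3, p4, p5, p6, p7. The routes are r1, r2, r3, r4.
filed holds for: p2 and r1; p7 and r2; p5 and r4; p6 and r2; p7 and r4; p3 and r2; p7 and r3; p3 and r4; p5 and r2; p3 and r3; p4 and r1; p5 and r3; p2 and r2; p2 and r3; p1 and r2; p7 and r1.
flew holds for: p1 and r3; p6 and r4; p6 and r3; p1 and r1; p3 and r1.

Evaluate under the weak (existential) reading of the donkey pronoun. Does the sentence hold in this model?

"it" takes "a route" as antecedent — a donkey pronoun bound across the clause boundary.
Truth condition: for no (p,r) with filed(p,r) does flew(p,r) hold.
Restrictor pairs — does the scope hold? (p1,r2):fails  (p2,r1):fails  (p2,r2):fails  (p2,r3):fails  (p3,r2):fails  (p3,r3):fails  (p3,r4):fails  (p4,r1):fails  (p5,r2):fails  (p5,r3):fails  (p5,r4):fails  (p6,r2):fails  (p7,r1):fails  (p7,r2):fails  (p7,r3):fails  (p7,r4):fails
Scope holds for no restrictor pair, so the sentence is true.

True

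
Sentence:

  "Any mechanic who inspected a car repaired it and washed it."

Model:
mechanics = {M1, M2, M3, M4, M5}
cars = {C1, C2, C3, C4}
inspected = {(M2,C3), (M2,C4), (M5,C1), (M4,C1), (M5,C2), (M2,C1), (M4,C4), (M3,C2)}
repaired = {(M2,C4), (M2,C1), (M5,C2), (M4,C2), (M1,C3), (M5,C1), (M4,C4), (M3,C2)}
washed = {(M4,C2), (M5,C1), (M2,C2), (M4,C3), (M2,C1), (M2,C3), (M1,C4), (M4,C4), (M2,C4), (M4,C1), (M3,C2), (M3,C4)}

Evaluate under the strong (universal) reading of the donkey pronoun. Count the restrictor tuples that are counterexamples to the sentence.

"it" takes "a car" as antecedent — a donkey pronoun bound across the clause boundary.
Strong reading: for every (m,c) with inspected(m,c), repaired(m,c) ∧ washed(m,c).
Restrictor pairs: (M2,C1) ✓  (M2,C3) ✗  (M2,C4) ✓  (M3,C2) ✓  (M4,C1) ✗  (M4,C4) ✓  (M5,C1) ✓  (M5,C2) ✗
Counterexamples (restrictor pairs failing the scope): 3.

3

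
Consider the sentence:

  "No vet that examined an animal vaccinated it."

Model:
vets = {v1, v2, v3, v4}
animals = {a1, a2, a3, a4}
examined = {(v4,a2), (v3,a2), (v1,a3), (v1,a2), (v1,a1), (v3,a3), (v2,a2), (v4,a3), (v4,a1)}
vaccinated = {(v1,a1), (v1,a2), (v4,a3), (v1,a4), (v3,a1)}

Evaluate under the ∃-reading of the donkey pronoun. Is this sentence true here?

False

"it" takes "an animal" as antecedent — a donkey pronoun bound across the clause boundary.
Truth condition: for no (v,a) with examined(v,a) does vaccinated(v,a) hold.
Restrictor pairs — does the scope hold? (v1,a1):holds  (v1,a2):holds  (v1,a3):fails  (v2,a2):fails  (v3,a2):fails  (v3,a3):fails  (v4,a1):fails  (v4,a2):fails  (v4,a3):holds
Scope holds for 3 pair(s), so the sentence is false.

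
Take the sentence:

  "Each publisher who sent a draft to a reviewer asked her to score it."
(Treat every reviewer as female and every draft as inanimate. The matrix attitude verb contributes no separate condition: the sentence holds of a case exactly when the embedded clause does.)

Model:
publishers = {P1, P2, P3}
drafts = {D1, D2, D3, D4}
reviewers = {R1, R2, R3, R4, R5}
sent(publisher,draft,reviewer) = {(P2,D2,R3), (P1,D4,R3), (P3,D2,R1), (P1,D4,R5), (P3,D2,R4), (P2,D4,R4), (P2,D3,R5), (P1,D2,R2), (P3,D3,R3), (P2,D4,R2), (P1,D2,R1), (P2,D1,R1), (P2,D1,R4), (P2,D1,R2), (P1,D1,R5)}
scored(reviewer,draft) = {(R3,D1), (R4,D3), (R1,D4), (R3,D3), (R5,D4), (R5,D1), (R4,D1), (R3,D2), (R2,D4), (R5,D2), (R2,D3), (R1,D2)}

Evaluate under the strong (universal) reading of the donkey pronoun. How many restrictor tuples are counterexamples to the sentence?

7

"her" takes "a reviewer" as antecedent and "it" takes "a draft"; both are donkey pronouns co-varying with the restrictor.
Strong reading: for every (p,d,r) with sent(p,d,r), scored(r,d).
Restrictor triples: (P1,D1,R5)→scored(R5,D1) ✓  (P1,D2,R1)→scored(R1,D2) ✓  (P1,D2,R2)→scored(R2,D2) ✗  (P1,D4,R3)→scored(R3,D4) ✗  (P1,D4,R5)→scored(R5,D4) ✓  (P2,D1,R1)→scored(R1,D1) ✗  (P2,D1,R2)→scored(R2,D1) ✗  (P2,D1,R4)→scored(R4,D1) ✓  (P2,D2,R3)→scored(R3,D2) ✓  (P2,D3,R5)→scored(R5,D3) ✗  (P2,D4,R2)→scored(R2,D4) ✓  (P2,D4,R4)→scored(R4,D4) ✗  (P3,D2,R1)→scored(R1,D2) ✓  (P3,D2,R4)→scored(R4,D2) ✗  (P3,D3,R3)→scored(R3,D3) ✓
Counterexamples (restrictor triples failing the scope): 7.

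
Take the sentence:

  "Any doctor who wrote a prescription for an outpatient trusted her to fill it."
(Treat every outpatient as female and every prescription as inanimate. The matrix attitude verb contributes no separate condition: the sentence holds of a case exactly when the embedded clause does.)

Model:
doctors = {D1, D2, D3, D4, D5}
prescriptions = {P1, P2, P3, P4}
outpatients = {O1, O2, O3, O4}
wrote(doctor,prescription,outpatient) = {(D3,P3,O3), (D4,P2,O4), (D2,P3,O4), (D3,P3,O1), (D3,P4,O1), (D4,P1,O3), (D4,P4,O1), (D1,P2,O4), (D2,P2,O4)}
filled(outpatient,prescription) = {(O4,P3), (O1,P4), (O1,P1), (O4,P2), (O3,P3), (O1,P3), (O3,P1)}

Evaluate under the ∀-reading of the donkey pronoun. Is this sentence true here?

"her" takes "an outpatient" as antecedent and "it" takes "a prescription"; both are donkey pronouns co-varying with the restrictor.
Strong reading: for every (d,p,o) with wrote(d,p,o), filled(o,p).
Restrictor triples: (D1,P2,O4)→filled(O4,P2) ✓  (D2,P2,O4)→filled(O4,P2) ✓  (D2,P3,O4)→filled(O4,P3) ✓  (D3,P3,O1)→filled(O1,P3) ✓  (D3,P3,O3)→filled(O3,P3) ✓  (D3,P4,O1)→filled(O1,P4) ✓  (D4,P1,O3)→filled(O3,P1) ✓  (D4,P2,O4)→filled(O4,P2) ✓  (D4,P4,O1)→filled(O1,P4) ✓
Every restrictor triple satisfies the scope.

True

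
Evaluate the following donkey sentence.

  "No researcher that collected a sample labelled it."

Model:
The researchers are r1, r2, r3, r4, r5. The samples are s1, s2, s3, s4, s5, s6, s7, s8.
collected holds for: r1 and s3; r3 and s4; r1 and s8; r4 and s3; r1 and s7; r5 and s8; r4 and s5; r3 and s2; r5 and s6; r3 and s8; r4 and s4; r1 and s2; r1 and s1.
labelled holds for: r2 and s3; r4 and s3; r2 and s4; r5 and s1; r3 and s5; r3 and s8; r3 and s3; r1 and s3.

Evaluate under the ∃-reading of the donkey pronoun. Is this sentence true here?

"it" takes "a sample" as antecedent — a donkey pronoun bound across the clause boundary.
Truth condition: for no (r,s) with collected(r,s) does labelled(r,s) hold.
Restrictor pairs — does the scope hold? (r1,s1):fails  (r1,s2):fails  (r1,s3):holds  (r1,s7):fails  (r1,s8):fails  (r3,s2):fails  (r3,s4):fails  (r3,s8):holds  (r4,s3):holds  (r4,s4):fails  (r4,s5):fails  (r5,s6):fails  (r5,s8):fails
Scope holds for 3 pair(s), so the sentence is false.

False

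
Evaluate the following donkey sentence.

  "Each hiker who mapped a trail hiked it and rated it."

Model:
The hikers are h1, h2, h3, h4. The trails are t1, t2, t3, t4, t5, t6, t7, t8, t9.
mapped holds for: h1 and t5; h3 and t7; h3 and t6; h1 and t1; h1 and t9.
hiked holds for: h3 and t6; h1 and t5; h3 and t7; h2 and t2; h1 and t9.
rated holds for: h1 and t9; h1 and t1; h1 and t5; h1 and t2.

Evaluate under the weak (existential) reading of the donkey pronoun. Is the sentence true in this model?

"it" takes "a trail" as antecedent — a donkey pronoun bound across the clause boundary.
Weak reading: every hiker h with some mapped-trail has at least one mapped-trail t such that hiked(h,t) ∧ rated(h,t).
Per hiker: h1:✓  h3:✗
h3 has no witness among its mapped-trails.

False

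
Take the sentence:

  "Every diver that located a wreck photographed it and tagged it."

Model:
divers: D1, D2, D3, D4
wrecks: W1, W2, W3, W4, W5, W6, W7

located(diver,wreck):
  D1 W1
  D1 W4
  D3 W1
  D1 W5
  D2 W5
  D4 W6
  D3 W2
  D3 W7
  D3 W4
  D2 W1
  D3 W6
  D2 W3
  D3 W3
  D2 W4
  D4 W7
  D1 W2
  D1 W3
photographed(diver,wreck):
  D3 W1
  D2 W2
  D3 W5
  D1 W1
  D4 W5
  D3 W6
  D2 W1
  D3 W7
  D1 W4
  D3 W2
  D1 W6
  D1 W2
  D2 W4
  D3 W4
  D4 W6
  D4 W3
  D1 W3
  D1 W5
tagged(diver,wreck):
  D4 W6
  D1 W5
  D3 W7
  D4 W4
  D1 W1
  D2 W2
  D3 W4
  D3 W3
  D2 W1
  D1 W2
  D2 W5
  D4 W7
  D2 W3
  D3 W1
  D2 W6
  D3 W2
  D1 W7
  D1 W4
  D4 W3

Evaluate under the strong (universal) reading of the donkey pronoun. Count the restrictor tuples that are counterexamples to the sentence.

7

"it" takes "a wreck" as antecedent — a donkey pronoun bound across the clause boundary.
Strong reading: for every (d,w) with located(d,w), photographed(d,w) ∧ tagged(d,w).
Restrictor pairs: (D1,W1) ✓  (D1,W2) ✓  (D1,W3) ✗  (D1,W4) ✓  (D1,W5) ✓  (D2,W1) ✓  (D2,W3) ✗  (D2,W4) ✗  (D2,W5) ✗  (D3,W1) ✓  (D3,W2) ✓  (D3,W3) ✗  (D3,W4) ✓  (D3,W6) ✗  (D3,W7) ✓  (D4,W6) ✓  (D4,W7) ✗
Counterexamples (restrictor pairs failing the scope): 7.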